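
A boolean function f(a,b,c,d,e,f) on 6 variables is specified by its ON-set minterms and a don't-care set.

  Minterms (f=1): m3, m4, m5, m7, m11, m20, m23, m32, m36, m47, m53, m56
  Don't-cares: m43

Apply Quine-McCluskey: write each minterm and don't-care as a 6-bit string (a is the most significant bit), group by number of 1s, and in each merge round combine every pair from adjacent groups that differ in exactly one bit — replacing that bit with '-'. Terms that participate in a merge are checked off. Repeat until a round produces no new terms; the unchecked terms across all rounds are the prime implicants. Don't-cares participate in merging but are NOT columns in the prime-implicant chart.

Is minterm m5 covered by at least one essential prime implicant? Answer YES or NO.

NO

[col 0] 000011*, 000100*, 000101*, 000111*, 001011*, 010100*, 010111*, 100000*, 100100*, 101011*, 101111*, 110101, 111000
[col 1] -00100, -01011, 0-0100, 0-0111, 00-011, 000-11, 0001-1, 00010-, 100-00, 101-11
Prime implicants: -00100, -01011, 0-0100, 0-0111, 00-011, 000-11, 0001-1, 00010-, 100-00, 101-11, 110101, 111000
PI chart (minterm → PIs covering it):
  3 | 00-011,000-11
  4 | -00100,0-0100,00010-
  5 | 0001-1,00010-
  7 | 0-0111,000-11,0001-1
  11 | -01011,00-011
  20 | 0-0100  (sole → essential)
  23 | 0-0111  (sole → essential)
  32 | 100-00  (sole → essential)
  36 | -00100,100-00
  47 | 101-11  (sole → essential)
  53 | 110101  (sole → essential)
  56 | 111000  (sole → essential)
Essential prime implicants: 0-0100, 0-0111, 100-00, 101-11, 110101, 111000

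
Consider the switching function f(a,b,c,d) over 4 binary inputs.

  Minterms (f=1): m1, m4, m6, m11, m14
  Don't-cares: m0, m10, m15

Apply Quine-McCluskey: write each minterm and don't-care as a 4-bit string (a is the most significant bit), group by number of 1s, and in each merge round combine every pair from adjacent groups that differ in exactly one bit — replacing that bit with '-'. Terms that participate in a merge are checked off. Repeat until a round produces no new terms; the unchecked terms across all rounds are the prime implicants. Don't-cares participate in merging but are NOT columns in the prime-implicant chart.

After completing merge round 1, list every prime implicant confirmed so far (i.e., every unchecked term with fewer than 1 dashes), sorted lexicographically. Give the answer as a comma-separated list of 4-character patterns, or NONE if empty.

NONE

Round 0: 0000✓ 0001✓ 0100✓ 0110✓ 1010✓ 1011✓ 1110✓ 1111✓
Round 1: -110 0-00 000- 01-0 1-10✓ 1-11✓ 101-✓ 111-✓
Round 2: 1-1-
PIs = {-110, 0-00, 000-, 01-0, 1-1-}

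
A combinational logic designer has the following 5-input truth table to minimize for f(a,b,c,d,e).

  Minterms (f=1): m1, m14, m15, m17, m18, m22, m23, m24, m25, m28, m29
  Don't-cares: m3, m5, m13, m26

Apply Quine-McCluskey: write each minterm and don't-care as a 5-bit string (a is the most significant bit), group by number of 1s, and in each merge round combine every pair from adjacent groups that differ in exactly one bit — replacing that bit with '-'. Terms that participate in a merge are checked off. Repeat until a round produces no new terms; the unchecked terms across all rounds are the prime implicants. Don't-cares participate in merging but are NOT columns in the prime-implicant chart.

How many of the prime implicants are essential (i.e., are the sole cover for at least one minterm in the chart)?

3

Round 0: 00001✓ 00011✓ 00101✓ 01101✓ 01110✓ 01111✓ 10001✓ 10010✓ 10110✓ 10111✓ 11000✓ 11001✓ 11010✓ 11100✓ 11101✓
Round 1: -0001 -1101 0-101 00-01 000-1 011-1 0111- 1-001 1-010 10-10 1011- 11-00✓ 11-01✓ 110-0 1100-✓ 1110-✓
Round 2: 11-0-
PIs = {-0001, -1101, 0-101, 00-01, 000-1, 011-1, 0111-, 1-001, 1-010, 10-10, 1011-, 11-0-, 110-0}
Coverage chart:
  m1: -0001,00-01,000-1
  m14: 0111- ←essential
  m15: 011-1,0111-
  m17: -0001,1-001
  m18: 1-010,10-10
  m22: 10-10,1011-
  m23: 1011- ←essential
  m24: 11-0-,110-0
  m25: 1-001,11-0-
  m28: 11-0- ←essential
  m29: -1101,11-0-
Essential: 0111-, 1011-, 11-0-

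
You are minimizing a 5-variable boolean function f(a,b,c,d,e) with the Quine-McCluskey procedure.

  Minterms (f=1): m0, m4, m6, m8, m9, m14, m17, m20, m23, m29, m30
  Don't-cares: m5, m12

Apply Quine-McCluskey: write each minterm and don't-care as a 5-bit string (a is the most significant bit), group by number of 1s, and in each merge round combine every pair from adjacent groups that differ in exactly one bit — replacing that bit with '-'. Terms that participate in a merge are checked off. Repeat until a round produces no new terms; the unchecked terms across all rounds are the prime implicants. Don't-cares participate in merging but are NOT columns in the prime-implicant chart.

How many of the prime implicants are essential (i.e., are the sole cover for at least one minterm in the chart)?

size-2^0 implicants → 00000(✓)  00100(✓)  00101(✓)  00110(✓)  01000(✓)  01001(✓)  01100(✓)  01110(✓)  10001  10100(✓)  10111  11101  11110(✓)
size-2^1 implicants → -0100  -1110  0-000(✓)  0-100(✓)  0-110(✓)  00-00(✓)  001-0(✓)  0010-  01-00(✓)  0100-  011-0(✓)
size-2^2 implicants → 0--00  0-1-0
Unchecked terms (primes): -0100, -1110, 0--00, 0-1-0, 0010-, 0100-, 10001, 10111, 11101
Minterm coverage:
  m0 ⊆ 0--00 [E]
  m4 ⊆ -0100,0--00,0-1-0,0010-
  m6 ⊆ 0-1-0 [E]
  m8 ⊆ 0--00,0100-
  m9 ⊆ 0100- [E]
  m14 ⊆ -1110,0-1-0
  m17 ⊆ 10001 [E]
  m20 ⊆ -0100 [E]
  m23 ⊆ 10111 [E]
  m29 ⊆ 11101 [E]
  m30 ⊆ -1110 [E]
E = {-0100, -1110, 0--00, 0-1-0, 0100-, 10001, 10111, 11101}

8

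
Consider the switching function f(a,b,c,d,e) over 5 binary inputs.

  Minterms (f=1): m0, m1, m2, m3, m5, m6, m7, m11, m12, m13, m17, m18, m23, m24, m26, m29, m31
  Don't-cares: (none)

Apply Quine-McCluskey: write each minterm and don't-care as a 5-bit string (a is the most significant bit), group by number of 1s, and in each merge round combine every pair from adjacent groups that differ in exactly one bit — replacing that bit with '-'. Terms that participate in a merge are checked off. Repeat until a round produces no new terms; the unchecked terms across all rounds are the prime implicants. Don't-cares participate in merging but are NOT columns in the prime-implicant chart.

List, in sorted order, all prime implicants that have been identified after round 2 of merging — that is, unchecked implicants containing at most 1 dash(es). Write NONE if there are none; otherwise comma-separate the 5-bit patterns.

-0001, -0010, -0111, -1101, 0-011, 0-101, 0110-, 1-010, 1-111, 110-0, 111-1

[col 0] 00000*, 00001*, 00010*, 00011*, 00101*, 00110*, 00111*, 01011*, 01100*, 01101*, 10001*, 10010*, 10111*, 11000*, 11010*, 11101*, 11111*
[col 1] -0001, -0010, -0111, -1101, 0-011, 0-101, 00-01*, 00-10*, 00-11*, 000-0*, 000-1*, 0000-*, 0001-*, 001-1*, 0011-*, 0110-, 1-010, 1-111, 110-0, 111-1
[col 2] 00--1, 00-1-, 000--
Prime implicants: -0001, -0010, -0111, -1101, 0-011, 0-101, 00--1, 00-1-, 000--, 0110-, 1-010, 1-111, 110-0, 111-1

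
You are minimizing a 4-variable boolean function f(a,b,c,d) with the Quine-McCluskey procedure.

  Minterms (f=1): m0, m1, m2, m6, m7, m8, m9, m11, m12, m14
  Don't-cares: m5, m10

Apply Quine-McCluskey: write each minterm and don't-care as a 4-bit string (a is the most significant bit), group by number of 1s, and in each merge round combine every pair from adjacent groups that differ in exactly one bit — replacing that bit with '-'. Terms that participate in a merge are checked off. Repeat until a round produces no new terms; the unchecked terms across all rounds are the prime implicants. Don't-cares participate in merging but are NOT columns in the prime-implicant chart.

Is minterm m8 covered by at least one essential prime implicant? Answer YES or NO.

[col 0] 0000*, 0001*, 0010*, 0101*, 0110*, 0111*, 1000*, 1001*, 1010*, 1011*, 1100*, 1110*
[col 1] -000*, -001*, -010*, -110*, 0-01, 0-10*, 00-0*, 000-*, 01-1, 011-, 1-00*, 1-10*, 10-0*, 10-1*, 100-*, 101-*, 11-0*
[col 2] --10, -0-0, -00-, 1--0, 10--
Prime implicants: --10, -0-0, -00-, 0-01, 01-1, 011-, 1--0, 10--
PI chart (minterm → PIs covering it):
  0 | -0-0,-00-
  1 | -00-,0-01
  2 | --10,-0-0
  6 | --10,011-
  7 | 01-1,011-
  8 | -0-0,-00-,1--0,10--
  9 | -00-,10--
  11 | 10--  (sole → essential)
  12 | 1--0  (sole → essential)
  14 | --10,1--0
Essential prime implicants: 1--0, 10--

YES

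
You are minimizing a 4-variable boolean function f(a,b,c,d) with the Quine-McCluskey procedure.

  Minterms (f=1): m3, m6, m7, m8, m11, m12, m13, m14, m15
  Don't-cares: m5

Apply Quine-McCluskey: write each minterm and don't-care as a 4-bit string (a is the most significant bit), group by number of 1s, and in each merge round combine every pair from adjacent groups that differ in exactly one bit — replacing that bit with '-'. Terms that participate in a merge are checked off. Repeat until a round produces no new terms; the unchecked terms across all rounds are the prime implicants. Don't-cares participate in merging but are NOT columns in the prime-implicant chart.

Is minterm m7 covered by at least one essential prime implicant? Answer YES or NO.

YES

Round 0: 0011✓ 0101✓ 0110✓ 0111✓ 1000✓ 1011✓ 1100✓ 1101✓ 1110✓ 1111✓
Round 1: -011✓ -101✓ -110✓ -111✓ 0-11✓ 01-1✓ 011-✓ 1-00 1-11✓ 11-0✓ 11-1✓ 110-✓ 111-✓
Round 2: --11 -1-1 -11- 11--
PIs = {--11, -1-1, -11-, 1-00, 11--}
Coverage chart:
  m3: --11 ←essential
  m6: -11- ←essential
  m7: --11,-1-1,-11-
  m8: 1-00 ←essential
  m11: --11 ←essential
  m12: 1-00,11--
  m13: -1-1,11--
  m14: -11-,11--
  m15: --11,-1-1,-11-,11--
Essential: --11, -11-, 1-00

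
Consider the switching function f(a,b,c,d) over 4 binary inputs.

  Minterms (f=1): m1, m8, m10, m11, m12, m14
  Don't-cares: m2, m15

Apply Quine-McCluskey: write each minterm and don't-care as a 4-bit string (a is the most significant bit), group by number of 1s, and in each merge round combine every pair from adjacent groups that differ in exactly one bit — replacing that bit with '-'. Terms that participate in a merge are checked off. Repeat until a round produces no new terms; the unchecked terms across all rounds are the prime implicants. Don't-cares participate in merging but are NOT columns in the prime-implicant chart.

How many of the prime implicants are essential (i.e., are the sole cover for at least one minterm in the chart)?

3

Round 0: 0001 0010✓ 1000✓ 1010✓ 1011✓ 1100✓ 1110✓ 1111✓
Round 1: -010 1-00✓ 1-10✓ 1-11✓ 10-0✓ 101-✓ 11-0✓ 111-✓
Round 2: 1--0 1-1-
PIs = {-010, 0001, 1--0, 1-1-}
Coverage chart:
  m1: 0001 ←essential
  m8: 1--0 ←essential
  m10: -010,1--0,1-1-
  m11: 1-1- ←essential
  m12: 1--0 ←essential
  m14: 1--0,1-1-
Essential: 0001, 1--0, 1-1-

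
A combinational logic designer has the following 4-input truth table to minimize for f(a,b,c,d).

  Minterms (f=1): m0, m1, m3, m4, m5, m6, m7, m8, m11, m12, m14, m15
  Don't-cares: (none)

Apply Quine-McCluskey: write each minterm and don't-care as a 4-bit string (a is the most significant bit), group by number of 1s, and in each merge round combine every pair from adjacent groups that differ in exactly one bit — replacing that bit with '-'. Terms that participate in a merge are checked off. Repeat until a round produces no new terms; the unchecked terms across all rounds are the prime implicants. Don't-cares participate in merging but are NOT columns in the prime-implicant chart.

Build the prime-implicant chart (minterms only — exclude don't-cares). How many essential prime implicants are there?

[col 0] 0000*, 0001*, 0011*, 0100*, 0101*, 0110*, 0111*, 1000*, 1011*, 1100*, 1110*, 1111*
[col 1] -000*, -011*, -100*, -110*, -111*, 0-00*, 0-01*, 0-11*, 00-1*, 000-*, 01-0*, 01-1*, 010-*, 011-*, 1-00*, 1-11*, 11-0*, 111-*
[col 2] --00, --11, -1-0, -11-, 0--1, 0-0-, 01--
Prime implicants: --00, --11, -1-0, -11-, 0--1, 0-0-, 01--
PI chart (minterm → PIs covering it):
  0 | --00,0-0-
  1 | 0--1,0-0-
  3 | --11,0--1
  4 | --00,-1-0,0-0-,01--
  5 | 0--1,0-0-,01--
  6 | -1-0,-11-,01--
  7 | --11,-11-,0--1,01--
  8 | --00  (sole → essential)
  11 | --11  (sole → essential)
  12 | --00,-1-0
  14 | -1-0,-11-
  15 | --11,-11-
Essential prime implicants: --00, --11

2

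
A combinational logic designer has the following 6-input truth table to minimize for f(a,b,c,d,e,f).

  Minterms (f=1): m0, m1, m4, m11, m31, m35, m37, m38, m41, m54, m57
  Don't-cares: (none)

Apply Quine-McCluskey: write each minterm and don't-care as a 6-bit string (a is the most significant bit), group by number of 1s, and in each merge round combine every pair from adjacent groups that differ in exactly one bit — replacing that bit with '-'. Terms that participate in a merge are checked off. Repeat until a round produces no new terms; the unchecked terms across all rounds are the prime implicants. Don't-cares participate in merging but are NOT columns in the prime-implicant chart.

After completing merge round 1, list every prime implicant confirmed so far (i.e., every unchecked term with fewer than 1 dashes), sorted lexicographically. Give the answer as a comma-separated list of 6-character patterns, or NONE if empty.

Round 0: 000000✓ 000001✓ 000100✓ 001011 011111 100011 100101 100110✓ 101001✓ 110110✓ 111001✓
Round 1: 000-00 00000- 1-0110 1-1001
PIs = {000-00, 00000-, 001011, 011111, 1-0110, 1-1001, 100011, 100101}

001011, 011111, 100011, 100101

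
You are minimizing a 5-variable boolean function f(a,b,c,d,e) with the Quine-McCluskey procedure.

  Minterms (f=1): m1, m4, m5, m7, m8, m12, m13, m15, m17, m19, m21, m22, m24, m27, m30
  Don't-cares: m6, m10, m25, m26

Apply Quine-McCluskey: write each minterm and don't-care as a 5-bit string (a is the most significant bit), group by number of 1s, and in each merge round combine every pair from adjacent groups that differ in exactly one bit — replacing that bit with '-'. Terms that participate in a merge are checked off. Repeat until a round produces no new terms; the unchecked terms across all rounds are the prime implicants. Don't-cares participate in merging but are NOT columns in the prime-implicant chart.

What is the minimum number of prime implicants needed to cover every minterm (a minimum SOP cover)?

6

Round 0: 00001✓ 00100✓ 00101✓ 00110✓ 00111✓ 01000✓ 01010✓ 01100✓ 01101✓ 01111✓ 10001✓ 10011✓ 10101✓ 10110✓ 11000✓ 11001✓ 11010✓ 11011✓ 11110✓
Round 1: -0001✓ -0101✓ -0110 -1000✓ -1010✓ 0-100✓ 0-101✓ 0-111✓ 00-01✓ 001-0✓ 001-1✓ 0010-✓ 0011-✓ 01-00 010-0✓ 011-1✓ 0110-✓ 1-001✓ 1-011✓ 1-110 10-01✓ 100-1✓ 11-10 110-0✓ 110-1✓ 1100-✓ 1101-✓
Round 2: -0-01 -10-0 0-1-1 0-10- 001-- 1-0-1 110--
PIs = {-0-01, -0110, -10-0, 0-1-1, 0-10-, 001--, 01-00, 1-0-1, 1-110, 11-10, 110--}
Coverage chart:
  m1: -0-01 ←essential
  m4: 0-10-,001--
  m5: -0-01,0-1-1,0-10-,001--
  m7: 0-1-1,001--
  m8: -10-0,01-00
  m12: 0-10-,01-00
  m13: 0-1-1,0-10-
  m15: 0-1-1 ←essential
  m17: -0-01,1-0-1
  m19: 1-0-1 ←essential
  m21: -0-01 ←essential
  m22: -0110,1-110
  m24: -10-0,110--
  m27: 1-0-1,110--
  m30: 1-110,11-10
Essential: -0-01, 0-1-1, 1-0-1
Petrick residual → -10-0, 0-10-, 1-110
Min cover (6 terms): b'd'e + bc'e' + a'ce + a'cd' + ac'e + acde'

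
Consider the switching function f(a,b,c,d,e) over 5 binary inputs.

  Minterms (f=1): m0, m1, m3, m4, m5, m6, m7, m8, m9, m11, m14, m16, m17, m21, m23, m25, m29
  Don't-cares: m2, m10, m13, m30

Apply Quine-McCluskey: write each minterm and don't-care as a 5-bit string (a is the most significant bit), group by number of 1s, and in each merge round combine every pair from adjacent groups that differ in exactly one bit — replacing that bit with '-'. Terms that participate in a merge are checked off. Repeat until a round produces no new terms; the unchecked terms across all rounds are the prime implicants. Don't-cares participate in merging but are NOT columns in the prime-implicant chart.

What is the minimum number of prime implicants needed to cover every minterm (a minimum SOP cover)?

Round 0: 00000✓ 00001✓ 00010✓ 00011✓ 00100✓ 00101✓ 00110✓ 00111✓ 01000✓ 01001✓ 01010✓ 01011✓ 01101✓ 01110✓ 10000✓ 10001✓ 10101✓ 10111✓ 11001✓ 11101✓ 11110✓
Round 1: -0000✓ -0001✓ -0101✓ -0111✓ -1001✓ -1101✓ -1110 0-000✓ 0-001✓ 0-010✓ 0-011✓ 0-101✓ 0-110✓ 00-00✓ 00-01✓ 00-10✓ 00-11✓ 000-0✓ 000-1✓ 0000-✓ 0001-✓ 001-0✓ 001-1✓ 0010-✓ 0011-✓ 01-01✓ 01-10✓ 010-0✓ 010-1✓ 0100-✓ 0101-✓ 1-001✓ 1-101✓ 10-01✓ 1000-✓ 101-1✓ 11-01✓
Round 2: --001✓ --101✓ -0-01✓ -000- -01-1 -1-01✓ 0--01✓ 0--10 0-0-0✓ 0-0-1✓ 0-00-✓ 0-01-✓ 00--0✓ 00--1✓ 00-0-✓ 00-1-✓ 000--✓ 001--✓ 010--✓ 1--01✓
Round 3: ---01 0-0-- 00---
PIs = {---01, -000-, -01-1, -1110, 0--10, 0-0--, 00---}
Coverage chart:
  m0: -000-,0-0--,00---
  m1: ---01,-000-,0-0--,00---
  m3: 0-0--,00---
  m4: 00--- ←essential
  m5: ---01,-01-1,00---
  m6: 0--10,00---
  m7: -01-1,00---
  m8: 0-0-- ←essential
  m9: ---01,0-0--
  m11: 0-0-- ←essential
  m14: -1110,0--10
  m16: -000- ←essential
  m17: ---01,-000-
  m21: ---01,-01-1
  m23: -01-1 ←essential
  m25: ---01 ←essential
  m29: ---01 ←essential
Essential: ---01, -000-, -01-1, 0-0--, 00---
Petrick residual → -1110
Min cover (6 terms): d'e + b'c'd' + b'ce + bcde' + a'c' + a'b'

6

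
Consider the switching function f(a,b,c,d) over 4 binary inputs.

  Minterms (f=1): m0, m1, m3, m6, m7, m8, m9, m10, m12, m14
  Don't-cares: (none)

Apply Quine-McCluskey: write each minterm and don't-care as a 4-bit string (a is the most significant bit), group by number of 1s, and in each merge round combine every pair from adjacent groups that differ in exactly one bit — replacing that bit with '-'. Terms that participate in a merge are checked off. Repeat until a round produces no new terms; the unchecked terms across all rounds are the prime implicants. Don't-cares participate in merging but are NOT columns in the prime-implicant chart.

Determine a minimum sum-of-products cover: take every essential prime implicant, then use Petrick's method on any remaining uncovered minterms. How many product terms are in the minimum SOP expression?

size-2^0 implicants → 0000(✓)  0001(✓)  0011(✓)  0110(✓)  0111(✓)  1000(✓)  1001(✓)  1010(✓)  1100(✓)  1110(✓)
size-2^1 implicants → -000(✓)  -001(✓)  -110  0-11  00-1  000-(✓)  011-  1-00(✓)  1-10(✓)  10-0(✓)  100-(✓)  11-0(✓)
size-2^2 implicants → -00-  1--0
Unchecked terms (primes): -00-, -110, 0-11, 00-1, 011-, 1--0
Minterm coverage:
  m0 ⊆ -00- [E]
  m1 ⊆ -00-,00-1
  m3 ⊆ 0-11,00-1
  m6 ⊆ -110,011-
  m7 ⊆ 0-11,011-
  m8 ⊆ -00-,1--0
  m9 ⊆ -00- [E]
  m10 ⊆ 1--0 [E]
  m12 ⊆ 1--0 [E]
  m14 ⊆ -110,1--0
E = {-00-, 1--0}
Petrick residual → -110, 0-11
Cover = b'c' + bcd' + a'cd + ad'  |cover|=4

4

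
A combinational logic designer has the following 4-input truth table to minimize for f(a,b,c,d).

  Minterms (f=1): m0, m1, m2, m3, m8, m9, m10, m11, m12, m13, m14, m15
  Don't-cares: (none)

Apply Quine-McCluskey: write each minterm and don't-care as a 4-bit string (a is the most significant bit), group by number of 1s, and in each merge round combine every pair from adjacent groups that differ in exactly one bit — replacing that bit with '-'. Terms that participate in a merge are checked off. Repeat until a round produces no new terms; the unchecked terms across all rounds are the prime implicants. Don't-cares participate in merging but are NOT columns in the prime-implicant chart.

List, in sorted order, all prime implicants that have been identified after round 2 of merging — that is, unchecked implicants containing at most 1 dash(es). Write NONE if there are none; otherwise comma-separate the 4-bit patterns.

NONE

[col 0] 0000*, 0001*, 0010*, 0011*, 1000*, 1001*, 1010*, 1011*, 1100*, 1101*, 1110*, 1111*
[col 1] -000*, -001*, -010*, -011*, 00-0*, 00-1*, 000-*, 001-*, 1-00*, 1-01*, 1-10*, 1-11*, 10-0*, 10-1*, 100-*, 101-*, 11-0*, 11-1*, 110-*, 111-*
[col 2] -0-0*, -0-1*, -00-*, -01-*, 00--*, 1--0*, 1--1*, 1-0-*, 1-1-*, 10--*, 11--*
[col 3] -0--, 1---
Prime implicants: -0--, 1---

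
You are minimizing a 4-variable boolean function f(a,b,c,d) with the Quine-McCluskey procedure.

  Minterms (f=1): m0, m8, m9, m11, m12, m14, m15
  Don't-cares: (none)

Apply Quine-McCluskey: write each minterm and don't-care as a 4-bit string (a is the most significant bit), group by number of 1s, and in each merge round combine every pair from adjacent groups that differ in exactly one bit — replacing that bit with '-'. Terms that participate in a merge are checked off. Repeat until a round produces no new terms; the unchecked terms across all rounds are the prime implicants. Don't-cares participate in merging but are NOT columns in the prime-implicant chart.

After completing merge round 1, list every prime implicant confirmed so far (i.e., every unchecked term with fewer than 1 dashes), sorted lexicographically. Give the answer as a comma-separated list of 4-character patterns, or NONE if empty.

NONE

Round 0: 0000✓ 1000✓ 1001✓ 1011✓ 1100✓ 1110✓ 1111✓
Round 1: -000 1-00 1-11 10-1 100- 11-0 111-
PIs = {-000, 1-00, 1-11, 10-1, 100-, 11-0, 111-}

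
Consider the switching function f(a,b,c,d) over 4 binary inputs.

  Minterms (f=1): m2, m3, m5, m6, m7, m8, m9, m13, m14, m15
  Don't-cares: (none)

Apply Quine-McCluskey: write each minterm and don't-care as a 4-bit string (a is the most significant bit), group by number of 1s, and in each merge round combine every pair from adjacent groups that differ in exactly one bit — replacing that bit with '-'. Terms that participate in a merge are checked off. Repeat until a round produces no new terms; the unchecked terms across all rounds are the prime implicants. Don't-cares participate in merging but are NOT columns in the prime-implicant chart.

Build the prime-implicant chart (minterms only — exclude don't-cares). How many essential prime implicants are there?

4

Round 0: 0010✓ 0011✓ 0101✓ 0110✓ 0111✓ 1000✓ 1001✓ 1101✓ 1110✓ 1111✓
Round 1: -101✓ -110✓ -111✓ 0-10✓ 0-11✓ 001-✓ 01-1✓ 011-✓ 1-01 100- 11-1✓ 111-✓
Round 2: -1-1 -11- 0-1-
PIs = {-1-1, -11-, 0-1-, 1-01, 100-}
Coverage chart:
  m2: 0-1- ←essential
  m3: 0-1- ←essential
  m5: -1-1 ←essential
  m6: -11-,0-1-
  m7: -1-1,-11-,0-1-
  m8: 100- ←essential
  m9: 1-01,100-
  m13: -1-1,1-01
  m14: -11- ←essential
  m15: -1-1,-11-
Essential: -1-1, -11-, 0-1-, 100-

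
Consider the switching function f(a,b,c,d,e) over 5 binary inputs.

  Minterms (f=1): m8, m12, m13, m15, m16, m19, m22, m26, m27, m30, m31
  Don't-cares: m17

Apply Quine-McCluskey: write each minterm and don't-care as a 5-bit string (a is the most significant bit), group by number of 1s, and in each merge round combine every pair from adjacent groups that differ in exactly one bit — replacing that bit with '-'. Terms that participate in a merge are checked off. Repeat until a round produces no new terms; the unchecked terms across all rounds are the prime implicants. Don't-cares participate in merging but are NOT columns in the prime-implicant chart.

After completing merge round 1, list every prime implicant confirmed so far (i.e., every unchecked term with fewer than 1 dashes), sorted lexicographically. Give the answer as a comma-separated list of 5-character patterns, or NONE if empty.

NONE

size-2^0 implicants → 01000(✓)  01100(✓)  01101(✓)  01111(✓)  10000(✓)  10001(✓)  10011(✓)  10110(✓)  11010(✓)  11011(✓)  11110(✓)  11111(✓)
size-2^1 implicants → -1111  01-00  011-1  0110-  1-011  1-110  100-1  1000-  11-10(✓)  11-11(✓)  1101-(✓)  1111-(✓)
size-2^2 implicants → 11-1-
Unchecked terms (primes): -1111, 01-00, 011-1, 0110-, 1-011, 1-110, 100-1, 1000-, 11-1-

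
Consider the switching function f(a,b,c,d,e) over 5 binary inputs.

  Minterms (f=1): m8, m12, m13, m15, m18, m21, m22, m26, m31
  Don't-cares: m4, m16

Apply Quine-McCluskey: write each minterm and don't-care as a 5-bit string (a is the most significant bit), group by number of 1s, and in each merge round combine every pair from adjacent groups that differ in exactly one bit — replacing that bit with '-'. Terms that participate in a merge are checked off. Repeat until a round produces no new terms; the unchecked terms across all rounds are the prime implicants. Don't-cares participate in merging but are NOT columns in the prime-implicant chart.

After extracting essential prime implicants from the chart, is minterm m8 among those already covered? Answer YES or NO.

YES

size-2^0 implicants → 00100(✓)  01000(✓)  01100(✓)  01101(✓)  01111(✓)  10000(✓)  10010(✓)  10101  10110(✓)  11010(✓)  11111(✓)
size-2^1 implicants → -1111  0-100  01-00  011-1  0110-  1-010  10-10  100-0
Unchecked terms (primes): -1111, 0-100, 01-00, 011-1, 0110-, 1-010, 10-10, 100-0, 10101
Minterm coverage:
  m8 ⊆ 01-00 [E]
  m12 ⊆ 0-100,01-00,0110-
  m13 ⊆ 011-1,0110-
  m15 ⊆ -1111,011-1
  m18 ⊆ 1-010,10-10,100-0
  m21 ⊆ 10101 [E]
  m22 ⊆ 10-10 [E]
  m26 ⊆ 1-010 [E]
  m31 ⊆ -1111 [E]
E = {-1111, 01-00, 1-010, 10-10, 10101}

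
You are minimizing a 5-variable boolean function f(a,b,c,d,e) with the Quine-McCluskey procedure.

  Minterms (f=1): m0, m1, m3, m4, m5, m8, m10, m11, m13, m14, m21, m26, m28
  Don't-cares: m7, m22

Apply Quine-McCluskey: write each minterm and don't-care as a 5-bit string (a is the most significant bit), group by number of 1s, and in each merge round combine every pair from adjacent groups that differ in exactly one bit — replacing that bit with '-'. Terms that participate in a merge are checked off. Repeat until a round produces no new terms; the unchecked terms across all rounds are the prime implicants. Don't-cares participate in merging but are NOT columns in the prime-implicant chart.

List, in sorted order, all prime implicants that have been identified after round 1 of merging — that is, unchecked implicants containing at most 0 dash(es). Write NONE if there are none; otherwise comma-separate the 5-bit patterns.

10110, 11100

Round 0: 00000✓ 00001✓ 00011✓ 00100✓ 00101✓ 00111✓ 01000✓ 01010✓ 01011✓ 01101✓ 01110✓ 10101✓ 10110 11010✓ 11100
Round 1: -0101 -1010 0-000 0-011 0-101 00-00✓ 00-01✓ 00-11✓ 000-1✓ 0000-✓ 001-1✓ 0010-✓ 01-10 010-0 0101-
Round 2: 00--1 00-0-
PIs = {-0101, -1010, 0-000, 0-011, 0-101, 00--1, 00-0-, 01-10, 010-0, 0101-, 10110, 11100}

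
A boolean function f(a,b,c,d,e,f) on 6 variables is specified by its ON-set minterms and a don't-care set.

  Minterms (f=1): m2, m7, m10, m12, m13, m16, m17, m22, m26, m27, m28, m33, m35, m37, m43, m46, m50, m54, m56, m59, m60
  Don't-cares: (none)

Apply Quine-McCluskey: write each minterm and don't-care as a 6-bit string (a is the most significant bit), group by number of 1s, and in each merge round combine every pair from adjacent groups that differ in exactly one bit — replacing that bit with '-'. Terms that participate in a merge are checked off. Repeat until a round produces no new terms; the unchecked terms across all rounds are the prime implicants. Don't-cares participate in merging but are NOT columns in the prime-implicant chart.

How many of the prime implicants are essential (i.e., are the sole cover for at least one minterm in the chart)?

9

size-2^0 implicants → 000010(✓)  000111  001010(✓)  001100(✓)  001101(✓)  010000(✓)  010001(✓)  010110(✓)  011010(✓)  011011(✓)  011100(✓)  100001(✓)  100011(✓)  100101(✓)  101011(✓)  101110  110010(✓)  110110(✓)  111000(✓)  111011(✓)  111100(✓)
size-2^1 implicants → -10110  -11011  -11100  0-1010  0-1100  00-010  00110-  01000-  01101-  1-1011  10-011  100-01  1000-1  110-10  111-00
Unchecked terms (primes): -10110, -11011, -11100, 0-1010, 0-1100, 00-010, 000111, 00110-, 01000-, 01101-, 1-1011, 10-011, 100-01, 1000-1, 101110, 110-10, 111-00
Minterm coverage:
  m2 ⊆ 00-010 [E]
  m7 ⊆ 000111 [E]
  m10 ⊆ 0-1010,00-010
  m12 ⊆ 0-1100,00110-
  m13 ⊆ 00110- [E]
  m16 ⊆ 01000- [E]
  m17 ⊆ 01000- [E]
  m22 ⊆ -10110 [E]
  m26 ⊆ 0-1010,01101-
  m27 ⊆ -11011,01101-
  m28 ⊆ -11100,0-1100
  m33 ⊆ 100-01,1000-1
  m35 ⊆ 10-011,1000-1
  m37 ⊆ 100-01 [E]
  m43 ⊆ 1-1011,10-011
  m46 ⊆ 101110 [E]
  m50 ⊆ 110-10 [E]
  m54 ⊆ -10110,110-10
  m56 ⊆ 111-00 [E]
  m59 ⊆ -11011,1-1011
  m60 ⊆ -11100,111-00
E = {-10110, 00-010, 000111, 00110-, 01000-, 100-01, 101110, 110-10, 111-00}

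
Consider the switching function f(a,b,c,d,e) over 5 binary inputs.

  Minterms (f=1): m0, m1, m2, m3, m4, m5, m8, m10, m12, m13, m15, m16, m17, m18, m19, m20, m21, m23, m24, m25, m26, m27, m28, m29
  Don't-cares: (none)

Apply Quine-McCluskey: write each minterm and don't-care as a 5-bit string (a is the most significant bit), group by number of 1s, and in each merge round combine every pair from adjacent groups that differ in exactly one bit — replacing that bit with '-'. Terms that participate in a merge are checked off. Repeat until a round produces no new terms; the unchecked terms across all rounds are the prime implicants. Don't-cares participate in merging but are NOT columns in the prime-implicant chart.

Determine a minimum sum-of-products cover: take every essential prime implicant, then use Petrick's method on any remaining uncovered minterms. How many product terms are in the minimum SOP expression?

6

Round 0: 00000✓ 00001✓ 00010✓ 00011✓ 00100✓ 00101✓ 01000✓ 01010✓ 01100✓ 01101✓ 01111✓ 10000✓ 10001✓ 10010✓ 10011✓ 10100✓ 10101✓ 10111✓ 11000✓ 11001✓ 11010✓ 11011✓ 11100✓ 11101✓
Round 1: -0000✓ -0001✓ -0010✓ -0011✓ -0100✓ -0101✓ -1000✓ -1010✓ -1100✓ -1101✓ 0-000✓ 0-010✓ 0-100✓ 0-101✓ 00-00✓ 00-01✓ 000-0✓ 000-1✓ 0000-✓ 0001-✓ 0010-✓ 01-00✓ 010-0✓ 011-1 0110-✓ 1-000✓ 1-001✓ 1-010✓ 1-011✓ 1-100✓ 1-101✓ 10-00✓ 10-01✓ 10-11✓ 100-0✓ 100-1✓ 1000-✓ 1001-✓ 101-1✓ 1010-✓ 11-00✓ 11-01✓ 110-0✓ 110-1✓ 1100-✓ 1101-✓ 1110-✓
Round 2: --000✓ --010✓ --100✓ --101✓ -0-00✓ -0-01✓ -00-0✓ -00-1✓ -000-✓ -001-✓ -010-✓ -1-00✓ -10-0✓ -110-✓ 0--00✓ 0-0-0✓ 0-10-✓ 00-0-✓ 000--✓ 1--00✓ 1--01✓ 1-0-0✓ 1-0-1✓ 1-00-✓ 1-01-✓ 1-10-✓ 10--1 10-0-✓ 100--✓ 11-0-✓ 110--✓
Round 3: ---00 --0-0 --10- -0-0- -00-- 1--0- 1-0--
PIs = {---00, --0-0, --10-, -0-0-, -00--, 011-1, 1--0-, 1-0--, 10--1}
Coverage chart:
  m0: ---00,--0-0,-0-0-,-00--
  m1: -0-0-,-00--
  m2: --0-0,-00--
  m3: -00-- ←essential
  m4: ---00,--10-,-0-0-
  m5: --10-,-0-0-
  m8: ---00,--0-0
  m10: --0-0 ←essential
  m12: ---00,--10-
  m13: --10-,011-1
  m15: 011-1 ←essential
  m16: ---00,--0-0,-0-0-,-00--,1--0-,1-0--
  m17: -0-0-,-00--,1--0-,1-0--,10--1
  m18: --0-0,-00--,1-0--
  m19: -00--,1-0--,10--1
  m20: ---00,--10-,-0-0-,1--0-
  m21: --10-,-0-0-,1--0-,10--1
  m23: 10--1 ←essential
  m24: ---00,--0-0,1--0-,1-0--
  m25: 1--0-,1-0--
  m26: --0-0,1-0--
  m27: 1-0-- ←essential
  m28: ---00,--10-,1--0-
  m29: --10-,1--0-
Essential: --0-0, -00--, 011-1, 1-0--, 10--1
Petrick residual → --10-
Min cover (6 terms): c'e' + cd' + b'c' + a'bce + ac' + ab'e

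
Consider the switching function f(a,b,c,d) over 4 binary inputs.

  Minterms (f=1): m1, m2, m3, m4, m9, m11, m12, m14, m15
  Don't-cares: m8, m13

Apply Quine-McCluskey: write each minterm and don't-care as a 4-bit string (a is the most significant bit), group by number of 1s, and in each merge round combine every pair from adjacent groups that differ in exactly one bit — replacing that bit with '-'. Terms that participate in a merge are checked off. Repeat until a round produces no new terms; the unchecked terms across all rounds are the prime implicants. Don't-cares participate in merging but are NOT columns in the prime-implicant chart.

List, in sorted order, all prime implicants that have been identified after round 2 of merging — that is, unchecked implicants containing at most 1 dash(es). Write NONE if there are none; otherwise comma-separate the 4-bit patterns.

size-2^0 implicants → 0001(✓)  0010(✓)  0011(✓)  0100(✓)  1000(✓)  1001(✓)  1011(✓)  1100(✓)  1101(✓)  1110(✓)  1111(✓)
size-2^1 implicants → -001(✓)  -011(✓)  -100  00-1(✓)  001-  1-00(✓)  1-01(✓)  1-11(✓)  10-1(✓)  100-(✓)  11-0(✓)  11-1(✓)  110-(✓)  111-(✓)
size-2^2 implicants → -0-1  1--1  1-0-  11--
Unchecked terms (primes): -0-1, -100, 001-, 1--1, 1-0-, 11--

-100, 001-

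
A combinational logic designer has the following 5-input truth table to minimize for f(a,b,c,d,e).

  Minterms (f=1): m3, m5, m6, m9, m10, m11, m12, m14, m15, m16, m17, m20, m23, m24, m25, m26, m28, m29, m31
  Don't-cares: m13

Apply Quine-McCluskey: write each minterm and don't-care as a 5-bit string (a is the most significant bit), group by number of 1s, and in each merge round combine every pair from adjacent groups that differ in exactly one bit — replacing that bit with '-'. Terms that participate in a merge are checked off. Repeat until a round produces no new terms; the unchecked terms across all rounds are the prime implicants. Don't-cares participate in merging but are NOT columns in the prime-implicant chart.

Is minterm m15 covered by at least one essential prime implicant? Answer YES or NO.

NO

size-2^0 implicants → 00011(✓)  00101(✓)  00110(✓)  01001(✓)  01010(✓)  01011(✓)  01100(✓)  01101(✓)  01110(✓)  01111(✓)  10000(✓)  10001(✓)  10100(✓)  10111(✓)  11000(✓)  11001(✓)  11010(✓)  11100(✓)  11101(✓)  11111(✓)
size-2^1 implicants → -1001(✓)  -1010  -1100(✓)  -1101(✓)  -1111(✓)  0-011  0-101  0-110  01-01(✓)  01-10(✓)  01-11(✓)  010-1(✓)  0101-(✓)  011-0(✓)  011-1(✓)  0110-(✓)  0111-(✓)  1-000(✓)  1-001(✓)  1-100(✓)  1-111  10-00(✓)  1000-(✓)  11-00(✓)  11-01(✓)  110-0  1100-(✓)  111-1(✓)  1110-(✓)
size-2^2 implicants → -1-01  -11-1  -110-  01--1  01-1-  011--  1--00  1-00-  11-0-
Unchecked terms (primes): -1-01, -1010, -11-1, -110-, 0-011, 0-101, 0-110, 01--1, 01-1-, 011--, 1--00, 1-00-, 1-111, 11-0-, 110-0
Minterm coverage:
  m3 ⊆ 0-011 [E]
  m5 ⊆ 0-101 [E]
  m6 ⊆ 0-110 [E]
  m9 ⊆ -1-01,01--1
  m10 ⊆ -1010,01-1-
  m11 ⊆ 0-011,01--1,01-1-
  m12 ⊆ -110-,011--
  m14 ⊆ 0-110,01-1-,011--
  m15 ⊆ -11-1,01--1,01-1-,011--
  m16 ⊆ 1--00,1-00-
  m17 ⊆ 1-00- [E]
  m20 ⊆ 1--00 [E]
  m23 ⊆ 1-111 [E]
  m24 ⊆ 1--00,1-00-,11-0-,110-0
  m25 ⊆ -1-01,1-00-,11-0-
  m26 ⊆ -1010,110-0
  m28 ⊆ -110-,1--00,11-0-
  m29 ⊆ -1-01,-11-1,-110-,11-0-
  m31 ⊆ -11-1,1-111
E = {0-011, 0-101, 0-110, 1--00, 1-00-, 1-111}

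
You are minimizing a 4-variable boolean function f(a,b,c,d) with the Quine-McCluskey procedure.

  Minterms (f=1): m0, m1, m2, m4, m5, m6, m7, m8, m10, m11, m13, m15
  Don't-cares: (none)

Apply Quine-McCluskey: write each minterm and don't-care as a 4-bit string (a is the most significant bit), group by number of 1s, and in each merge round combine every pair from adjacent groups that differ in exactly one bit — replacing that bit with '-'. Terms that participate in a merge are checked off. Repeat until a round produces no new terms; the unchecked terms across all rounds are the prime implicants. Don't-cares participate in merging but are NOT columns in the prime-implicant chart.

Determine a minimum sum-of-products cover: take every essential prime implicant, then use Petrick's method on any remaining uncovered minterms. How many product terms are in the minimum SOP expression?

5

size-2^0 implicants → 0000(✓)  0001(✓)  0010(✓)  0100(✓)  0101(✓)  0110(✓)  0111(✓)  1000(✓)  1010(✓)  1011(✓)  1101(✓)  1111(✓)
size-2^1 implicants → -000(✓)  -010(✓)  -101(✓)  -111(✓)  0-00(✓)  0-01(✓)  0-10(✓)  00-0(✓)  000-(✓)  01-0(✓)  01-1(✓)  010-(✓)  011-(✓)  1-11  10-0(✓)  101-  11-1(✓)
size-2^2 implicants → -0-0  -1-1  0--0  0-0-  01--
Unchecked terms (primes): -0-0, -1-1, 0--0, 0-0-, 01--, 1-11, 101-
Minterm coverage:
  m0 ⊆ -0-0,0--0,0-0-
  m1 ⊆ 0-0- [E]
  m2 ⊆ -0-0,0--0
  m4 ⊆ 0--0,0-0-,01--
  m5 ⊆ -1-1,0-0-,01--
  m6 ⊆ 0--0,01--
  m7 ⊆ -1-1,01--
  m8 ⊆ -0-0 [E]
  m10 ⊆ -0-0,101-
  m11 ⊆ 1-11,101-
  m13 ⊆ -1-1 [E]
  m15 ⊆ -1-1,1-11
E = {-0-0, -1-1, 0-0-}
Petrick residual → 0--0, 1-11
Cover = b'd' + bd + a'd' + a'c' + acd  |cover|=5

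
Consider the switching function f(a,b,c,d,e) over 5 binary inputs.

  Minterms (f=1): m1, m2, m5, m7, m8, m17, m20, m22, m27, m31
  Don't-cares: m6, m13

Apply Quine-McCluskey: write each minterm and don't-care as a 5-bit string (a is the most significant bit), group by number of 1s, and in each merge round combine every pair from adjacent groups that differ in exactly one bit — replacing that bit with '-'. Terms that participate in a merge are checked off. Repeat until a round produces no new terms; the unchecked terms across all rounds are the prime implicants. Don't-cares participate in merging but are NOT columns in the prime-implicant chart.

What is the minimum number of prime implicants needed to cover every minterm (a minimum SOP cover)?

6

[col 0] 00001*, 00010*, 00101*, 00110*, 00111*, 01000, 01101*, 10001*, 10100*, 10110*, 11011*, 11111*
[col 1] -0001, -0110, 0-101, 00-01, 00-10, 001-1, 0011-, 101-0, 11-11
Prime implicants: -0001, -0110, 0-101, 00-01, 00-10, 001-1, 0011-, 01000, 101-0, 11-11
PI chart (minterm → PIs covering it):
  1 | -0001,00-01
  2 | 00-10  (sole → essential)
  5 | 0-101,00-01,001-1
  7 | 001-1,0011-
  8 | 01000  (sole → essential)
  17 | -0001  (sole → essential)
  20 | 101-0  (sole → essential)
  22 | -0110,101-0
  27 | 11-11  (sole → essential)
  31 | 11-11  (sole → essential)
Essential prime implicants: -0001, 00-10, 01000, 101-0, 11-11
Petrick residual → 001-1
Minimum SOP uses 6 PIs: b'c'd'e + a'b'de' + a'b'ce + a'bc'd'e' + ab'ce' + abde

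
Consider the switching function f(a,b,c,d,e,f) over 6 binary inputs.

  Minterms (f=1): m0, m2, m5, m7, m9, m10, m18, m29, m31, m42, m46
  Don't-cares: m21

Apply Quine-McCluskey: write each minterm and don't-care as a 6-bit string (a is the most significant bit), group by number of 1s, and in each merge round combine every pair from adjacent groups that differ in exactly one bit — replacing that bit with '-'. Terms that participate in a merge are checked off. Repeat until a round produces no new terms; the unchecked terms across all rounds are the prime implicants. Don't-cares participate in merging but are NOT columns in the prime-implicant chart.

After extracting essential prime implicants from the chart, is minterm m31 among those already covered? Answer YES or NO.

Round 0: 000000✓ 000010✓ 000101✓ 000111✓ 001001 001010✓ 010010✓ 010101✓ 011101✓ 011111✓ 101010✓ 101110✓
Round 1: -01010 0-0010 0-0101 00-010 0000-0 0001-1 01-101 0111-1 101-10
PIs = {-01010, 0-0010, 0-0101, 00-010, 0000-0, 0001-1, 001001, 01-101, 0111-1, 101-10}
Coverage chart:
  m0: 0000-0 ←essential
  m2: 0-0010,00-010,0000-0
  m5: 0-0101,0001-1
  m7: 0001-1 ←essential
  m9: 001001 ←essential
  m10: -01010,00-010
  m18: 0-0010 ←essential
  m29: 01-101,0111-1
  m31: 0111-1 ←essential
  m42: -01010,101-10
  m46: 101-10 ←essential
Essential: 0-0010, 0000-0, 0001-1, 001001, 0111-1, 101-10

YES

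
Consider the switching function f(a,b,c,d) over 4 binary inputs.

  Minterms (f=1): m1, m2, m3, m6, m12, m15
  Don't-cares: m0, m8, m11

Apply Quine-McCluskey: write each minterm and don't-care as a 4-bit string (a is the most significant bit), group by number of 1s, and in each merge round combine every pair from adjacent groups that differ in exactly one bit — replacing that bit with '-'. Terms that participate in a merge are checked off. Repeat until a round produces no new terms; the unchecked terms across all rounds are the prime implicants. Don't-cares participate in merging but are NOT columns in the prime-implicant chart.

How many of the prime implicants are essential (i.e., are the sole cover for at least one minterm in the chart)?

Round 0: 0000✓ 0001✓ 0010✓ 0011✓ 0110✓ 1000✓ 1011✓ 1100✓ 1111✓
Round 1: -000 -011 0-10 00-0✓ 00-1✓ 000-✓ 001-✓ 1-00 1-11
Round 2: 00--
PIs = {-000, -011, 0-10, 00--, 1-00, 1-11}
Coverage chart:
  m1: 00-- ←essential
  m2: 0-10,00--
  m3: -011,00--
  m6: 0-10 ←essential
  m12: 1-00 ←essential
  m15: 1-11 ←essential
Essential: 0-10, 00--, 1-00, 1-11

4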